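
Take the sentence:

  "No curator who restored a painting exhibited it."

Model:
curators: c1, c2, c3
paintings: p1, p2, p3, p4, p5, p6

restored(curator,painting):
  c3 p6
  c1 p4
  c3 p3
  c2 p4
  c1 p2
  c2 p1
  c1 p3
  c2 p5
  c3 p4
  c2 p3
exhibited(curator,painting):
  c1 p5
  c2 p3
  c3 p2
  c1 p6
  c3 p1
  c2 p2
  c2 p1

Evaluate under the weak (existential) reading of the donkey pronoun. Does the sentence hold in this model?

"it" takes "a painting" as antecedent — a donkey pronoun bound across the clause boundary.
Truth condition: for no (c,p) with restored(c,p) does exhibited(c,p) hold.
Restrictor pairs — does the scope hold? (c1,p2):fails  (c1,p3):fails  (c1,p4):fails  (c2,p1):holds  (c2,p3):holds  (c2,p4):fails  (c2,p5):fails  (c3,p3):fails  (c3,p4):fails  (c3,p6):fails
Scope holds for 2 pair(s), so the sentence is false.

False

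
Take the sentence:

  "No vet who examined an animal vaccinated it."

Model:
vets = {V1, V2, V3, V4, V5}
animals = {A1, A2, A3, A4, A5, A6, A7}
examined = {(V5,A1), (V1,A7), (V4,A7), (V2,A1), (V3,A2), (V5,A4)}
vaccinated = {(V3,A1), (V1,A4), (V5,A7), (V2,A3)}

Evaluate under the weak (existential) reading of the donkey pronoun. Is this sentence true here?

"it" takes "an animal" as antecedent — a donkey pronoun bound across the clause boundary.
Truth condition: for no (v,a) with examined(v,a) does vaccinated(v,a) hold.
Restrictor pairs — does the scope hold? (V1,A7):fails  (V2,A1):fails  (V3,A2):fails  (V4,A7):fails  (V5,A1):fails  (V5,A4):fails
Scope holds for no restrictor pair, so the sentence is true.

True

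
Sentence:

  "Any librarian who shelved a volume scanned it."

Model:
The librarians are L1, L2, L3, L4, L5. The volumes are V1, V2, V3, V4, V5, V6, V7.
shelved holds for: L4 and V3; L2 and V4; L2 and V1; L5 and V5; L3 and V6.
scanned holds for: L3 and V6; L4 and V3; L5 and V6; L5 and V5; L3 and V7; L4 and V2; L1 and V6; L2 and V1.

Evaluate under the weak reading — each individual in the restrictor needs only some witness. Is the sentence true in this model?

True

"it" takes "a volume" as antecedent — a donkey pronoun bound across the clause boundary.
Weak reading: every librarian l with some shelved-volume has at least one shelved-volume v such that scanned(l,v).
Per librarian: L2:✓  L3:✓  L4:✓  L5:✓
Every librarian in the restrictor has a witness.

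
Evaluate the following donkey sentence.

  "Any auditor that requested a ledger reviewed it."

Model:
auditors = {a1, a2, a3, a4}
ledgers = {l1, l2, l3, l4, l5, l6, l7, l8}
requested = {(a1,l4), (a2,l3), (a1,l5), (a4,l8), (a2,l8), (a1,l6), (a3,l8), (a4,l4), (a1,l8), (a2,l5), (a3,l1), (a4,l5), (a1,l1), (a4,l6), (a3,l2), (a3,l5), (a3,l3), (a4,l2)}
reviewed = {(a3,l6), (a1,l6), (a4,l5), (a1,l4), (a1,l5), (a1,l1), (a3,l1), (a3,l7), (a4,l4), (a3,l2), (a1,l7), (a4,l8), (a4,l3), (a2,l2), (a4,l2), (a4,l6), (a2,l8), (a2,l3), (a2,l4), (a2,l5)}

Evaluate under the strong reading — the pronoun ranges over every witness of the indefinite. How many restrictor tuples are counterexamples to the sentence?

"it" takes "a ledger" as antecedent — a donkey pronoun bound across the clause boundary.
Strong reading: for every (a,l) with requested(a,l), reviewed(a,l).
Restrictor pairs: (a1,l1) ✓  (a1,l4) ✓  (a1,l5) ✓  (a1,l6) ✓  (a1,l8) ✗  (a2,l3) ✓  (a2,l5) ✓  (a2,l8) ✓  (a3,l1) ✓  (a3,l2) ✓  (a3,l3) ✗  (a3,l5) ✗  (a3,l8) ✗  (a4,l2) ✓  (a4,l4) ✓  (a4,l5) ✓  (a4,l6) ✓  (a4,l8) ✓
Counterexamples (restrictor pairs failing the scope): 4.

4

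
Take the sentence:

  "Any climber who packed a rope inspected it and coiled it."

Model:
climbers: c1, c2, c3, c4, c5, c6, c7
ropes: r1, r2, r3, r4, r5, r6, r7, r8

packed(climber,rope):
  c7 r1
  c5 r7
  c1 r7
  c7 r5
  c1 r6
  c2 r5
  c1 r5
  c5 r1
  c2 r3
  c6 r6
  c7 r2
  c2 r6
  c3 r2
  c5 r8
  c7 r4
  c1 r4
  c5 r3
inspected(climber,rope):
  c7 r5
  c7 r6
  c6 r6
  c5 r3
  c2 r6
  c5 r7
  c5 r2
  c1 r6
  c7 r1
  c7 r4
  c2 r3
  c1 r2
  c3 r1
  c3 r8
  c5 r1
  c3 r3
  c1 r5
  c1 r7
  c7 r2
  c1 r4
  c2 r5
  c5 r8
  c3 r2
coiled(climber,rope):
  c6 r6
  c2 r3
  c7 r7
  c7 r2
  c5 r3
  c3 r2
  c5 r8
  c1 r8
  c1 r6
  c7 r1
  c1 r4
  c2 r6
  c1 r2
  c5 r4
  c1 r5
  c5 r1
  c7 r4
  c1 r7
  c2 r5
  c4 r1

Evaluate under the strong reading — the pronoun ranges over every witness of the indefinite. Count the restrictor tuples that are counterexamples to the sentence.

"it" takes "a rope" as antecedent — a donkey pronoun bound across the clause boundary.
Strong reading: for every (c,r) with packed(c,r), inspected(c,r) ∧ coiled(c,r).
Restrictor pairs: (c1,r4) ✓  (c1,r5) ✓  (c1,r6) ✓  (c1,r7) ✓  (c2,r3) ✓  (c2,r5) ✓  (c2,r6) ✓  (c3,r2) ✓  (c5,r1) ✓  (c5,r3) ✓  (c5,r7) ✗  (c5,r8) ✓  (c6,r6) ✓  (c7,r1) ✓  (c7,r2) ✓  (c7,r4) ✓  (c7,r5) ✗
Counterexamples (restrictor pairs failing the scope): 2.

2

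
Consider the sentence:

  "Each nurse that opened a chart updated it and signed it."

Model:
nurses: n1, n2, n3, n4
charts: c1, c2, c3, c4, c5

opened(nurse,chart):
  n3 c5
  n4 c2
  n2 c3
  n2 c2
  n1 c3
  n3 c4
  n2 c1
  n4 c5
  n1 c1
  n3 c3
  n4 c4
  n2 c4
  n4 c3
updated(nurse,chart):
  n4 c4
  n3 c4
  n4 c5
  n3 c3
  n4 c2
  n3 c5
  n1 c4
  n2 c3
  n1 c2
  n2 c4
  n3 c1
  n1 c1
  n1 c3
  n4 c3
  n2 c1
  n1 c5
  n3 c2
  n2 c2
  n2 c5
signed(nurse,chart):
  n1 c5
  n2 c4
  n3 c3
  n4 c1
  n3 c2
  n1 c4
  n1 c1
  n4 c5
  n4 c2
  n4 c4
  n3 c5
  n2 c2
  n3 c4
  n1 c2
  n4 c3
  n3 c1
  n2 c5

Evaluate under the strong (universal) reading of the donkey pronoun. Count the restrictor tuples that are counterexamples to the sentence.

"it" takes "a chart" as antecedent — a donkey pronoun bound across the clause boundary.
Strong reading: for every (n,c) with opened(n,c), updated(n,c) ∧ signed(n,c).
Restrictor pairs: (n1,c1) ✓  (n1,c3) ✗  (n2,c1) ✗  (n2,c2) ✓  (n2,c3) ✗  (n2,c4) ✓  (n3,c3) ✓  (n3,c4) ✓  (n3,c5) ✓  (n4,c2) ✓  (n4,c3) ✓  (n4,c4) ✓  (n4,c5) ✓
Counterexamples (restrictor pairs failing the scope): 3.

3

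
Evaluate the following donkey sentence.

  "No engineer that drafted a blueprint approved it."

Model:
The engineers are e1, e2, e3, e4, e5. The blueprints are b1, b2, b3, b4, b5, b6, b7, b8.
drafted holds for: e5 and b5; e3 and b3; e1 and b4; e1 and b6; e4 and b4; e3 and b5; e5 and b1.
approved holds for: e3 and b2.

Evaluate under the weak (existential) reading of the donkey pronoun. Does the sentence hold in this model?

True

"it" takes "a blueprint" as antecedent — a donkey pronoun bound across the clause boundary.
Truth condition: for no (e,b) with drafted(e,b) does approved(e,b) hold.
Restrictor pairs — does the scope hold? (e1,b4):fails  (e1,b6):fails  (e3,b3):fails  (e3,b5):fails  (e4,b4):fails  (e5,b1):fails  (e5,b5):fails
Scope holds for no restrictor pair, so the sentence is true.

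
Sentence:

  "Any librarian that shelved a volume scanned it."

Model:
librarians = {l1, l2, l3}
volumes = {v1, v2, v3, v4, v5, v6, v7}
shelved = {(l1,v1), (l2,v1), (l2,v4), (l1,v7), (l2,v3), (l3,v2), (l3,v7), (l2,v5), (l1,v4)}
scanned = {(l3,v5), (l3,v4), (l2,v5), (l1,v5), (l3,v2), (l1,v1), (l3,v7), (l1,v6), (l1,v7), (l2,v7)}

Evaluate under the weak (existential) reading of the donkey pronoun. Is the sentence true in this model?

True

"it" takes "a volume" as antecedent — a donkey pronoun bound across the clause boundary.
Weak reading: every librarian l with some shelved-volume has at least one shelved-volume v such that scanned(l,v).
Per librarian: l1:✓  l2:✓  l3:✓
Every librarian in the restrictor has a witness.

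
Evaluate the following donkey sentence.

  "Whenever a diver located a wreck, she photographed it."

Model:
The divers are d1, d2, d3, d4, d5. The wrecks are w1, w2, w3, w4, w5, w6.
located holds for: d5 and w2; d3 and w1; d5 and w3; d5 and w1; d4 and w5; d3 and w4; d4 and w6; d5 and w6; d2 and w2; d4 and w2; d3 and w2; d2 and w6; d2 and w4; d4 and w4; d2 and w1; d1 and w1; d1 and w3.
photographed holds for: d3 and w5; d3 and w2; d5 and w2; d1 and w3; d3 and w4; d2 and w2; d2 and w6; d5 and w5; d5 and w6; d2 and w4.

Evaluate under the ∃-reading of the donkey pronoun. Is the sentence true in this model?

"it" takes "a wreck" as antecedent — a donkey pronoun bound across the clause boundary.
Weak reading: every diver d with some located-wreck has at least one located-wreck w such that photographed(d,w).
Per diver: d1:✓  d2:✓  d3:✓  d4:✗  d5:✓
d4 has no witness among its located-wrecks.

False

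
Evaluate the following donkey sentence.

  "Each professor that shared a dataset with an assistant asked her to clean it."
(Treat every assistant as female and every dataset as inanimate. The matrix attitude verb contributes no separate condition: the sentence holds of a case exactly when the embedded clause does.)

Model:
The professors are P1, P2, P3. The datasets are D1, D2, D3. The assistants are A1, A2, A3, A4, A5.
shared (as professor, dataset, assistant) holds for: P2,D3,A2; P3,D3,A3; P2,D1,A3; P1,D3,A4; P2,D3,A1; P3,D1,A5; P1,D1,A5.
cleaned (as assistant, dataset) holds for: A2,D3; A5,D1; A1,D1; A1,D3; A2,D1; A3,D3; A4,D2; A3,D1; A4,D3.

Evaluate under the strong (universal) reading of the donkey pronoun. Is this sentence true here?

"her" takes "an assistant" as antecedent and "it" takes "a dataset"; both are donkey pronouns co-varying with the restrictor.
Strong reading: for every (p,d,a) with shared(p,d,a), cleaned(a,d).
Restrictor triples: (P1,D1,A5)→cleaned(A5,D1) ✓  (P1,D3,A4)→cleaned(A4,D3) ✓  (P2,D1,A3)→cleaned(A3,D1) ✓  (P2,D3,A1)→cleaned(A1,D3) ✓  (P2,D3,A2)→cleaned(A2,D3) ✓  (P3,D1,A5)→cleaned(A5,D1) ✓  (P3,D3,A3)→cleaned(A3,D3) ✓
Every restrictor triple satisfies the scope.

True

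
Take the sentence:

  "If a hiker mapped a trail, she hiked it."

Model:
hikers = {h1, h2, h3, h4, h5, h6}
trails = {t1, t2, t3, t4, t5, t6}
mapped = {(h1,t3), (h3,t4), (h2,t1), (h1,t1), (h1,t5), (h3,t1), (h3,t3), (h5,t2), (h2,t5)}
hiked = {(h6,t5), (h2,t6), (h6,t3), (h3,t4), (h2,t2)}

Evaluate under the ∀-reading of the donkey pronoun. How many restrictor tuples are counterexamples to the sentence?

"it" takes "a trail" as antecedent — a donkey pronoun bound across the clause boundary.
Strong reading: for every (h,t) with mapped(h,t), hiked(h,t).
Restrictor pairs: (h1,t1) ✗  (h1,t3) ✗  (h1,t5) ✗  (h2,t1) ✗  (h2,t5) ✗  (h3,t1) ✗  (h3,t3) ✗  (h3,t4) ✓  (h5,t2) ✗
Counterexamples (restrictor pairs failing the scope): 8.

8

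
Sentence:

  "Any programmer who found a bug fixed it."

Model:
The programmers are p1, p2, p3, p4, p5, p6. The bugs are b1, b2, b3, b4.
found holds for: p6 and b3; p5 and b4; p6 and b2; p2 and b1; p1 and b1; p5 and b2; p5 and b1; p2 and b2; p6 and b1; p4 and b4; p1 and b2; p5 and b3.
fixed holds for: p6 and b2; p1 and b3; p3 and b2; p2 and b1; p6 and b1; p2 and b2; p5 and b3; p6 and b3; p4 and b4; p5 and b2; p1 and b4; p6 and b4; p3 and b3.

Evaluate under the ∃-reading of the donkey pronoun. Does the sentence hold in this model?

False

"it" takes "a bug" as antecedent — a donkey pronoun bound across the clause boundary.
Weak reading: every programmer p with some found-bug has at least one found-bug b such that fixed(p,b).
Per programmer: p1:✗  p2:✓  p4:✓  p5:✓  p6:✓
p1 has no witness among its found-bugs.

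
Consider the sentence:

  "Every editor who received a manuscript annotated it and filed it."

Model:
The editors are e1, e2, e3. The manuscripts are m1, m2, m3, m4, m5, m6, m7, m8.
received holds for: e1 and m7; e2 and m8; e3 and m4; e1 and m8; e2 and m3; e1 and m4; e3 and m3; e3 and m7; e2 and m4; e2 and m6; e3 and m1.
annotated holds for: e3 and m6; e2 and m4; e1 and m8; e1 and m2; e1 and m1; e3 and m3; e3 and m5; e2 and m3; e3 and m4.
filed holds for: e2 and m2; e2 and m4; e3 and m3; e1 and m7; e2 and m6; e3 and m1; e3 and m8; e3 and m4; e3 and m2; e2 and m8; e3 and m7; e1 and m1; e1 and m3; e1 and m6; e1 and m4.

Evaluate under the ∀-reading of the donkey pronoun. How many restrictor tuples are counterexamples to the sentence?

8

"it" takes "a manuscript" as antecedent — a donkey pronoun bound across the clause boundary.
Strong reading: for every (e,m) with received(e,m), annotated(e,m) ∧ filed(e,m).
Restrictor pairs: (e1,m4) ✗  (e1,m7) ✗  (e1,m8) ✗  (e2,m3) ✗  (e2,m4) ✓  (e2,m6) ✗  (e2,m8) ✗  (e3,m1) ✗  (e3,m3) ✓  (e3,m4) ✓  (e3,m7) ✗
Counterexamples (restrictor pairs failing the scope): 8.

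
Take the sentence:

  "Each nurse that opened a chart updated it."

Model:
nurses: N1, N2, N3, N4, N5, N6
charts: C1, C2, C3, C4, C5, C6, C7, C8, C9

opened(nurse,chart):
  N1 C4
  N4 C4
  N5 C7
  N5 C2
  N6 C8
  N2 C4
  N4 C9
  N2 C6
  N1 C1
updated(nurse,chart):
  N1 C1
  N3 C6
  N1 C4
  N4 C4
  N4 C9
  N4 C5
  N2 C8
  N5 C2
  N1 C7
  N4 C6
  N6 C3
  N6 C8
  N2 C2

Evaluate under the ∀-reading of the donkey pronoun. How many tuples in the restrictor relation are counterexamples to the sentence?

3

"it" takes "a chart" as antecedent — a donkey pronoun bound across the clause boundary.
Strong reading: for every (n,c) with opened(n,c), updated(n,c).
Restrictor pairs: (N1,C1) ✓  (N1,C4) ✓  (N2,C4) ✗  (N2,C6) ✗  (N4,C4) ✓  (N4,C9) ✓  (N5,C2) ✓  (N5,C7) ✗  (N6,C8) ✓
Counterexamples (restrictor pairs failing the scope): 3.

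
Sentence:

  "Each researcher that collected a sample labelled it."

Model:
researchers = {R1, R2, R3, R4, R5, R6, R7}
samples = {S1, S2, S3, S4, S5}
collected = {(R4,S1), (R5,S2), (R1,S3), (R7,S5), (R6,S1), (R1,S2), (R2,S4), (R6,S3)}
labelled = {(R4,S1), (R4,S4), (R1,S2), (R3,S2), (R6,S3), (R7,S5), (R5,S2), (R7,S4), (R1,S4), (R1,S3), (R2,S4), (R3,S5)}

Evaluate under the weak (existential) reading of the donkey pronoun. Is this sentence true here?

True

"it" takes "a sample" as antecedent — a donkey pronoun bound across the clause boundary.
Weak reading: every researcher r with some collected-sample has at least one collected-sample s such that labelled(r,s).
Per researcher: R1:✓  R2:✓  R4:✓  R5:✓  R6:✓  R7:✓
Every researcher in the restrictor has a witness.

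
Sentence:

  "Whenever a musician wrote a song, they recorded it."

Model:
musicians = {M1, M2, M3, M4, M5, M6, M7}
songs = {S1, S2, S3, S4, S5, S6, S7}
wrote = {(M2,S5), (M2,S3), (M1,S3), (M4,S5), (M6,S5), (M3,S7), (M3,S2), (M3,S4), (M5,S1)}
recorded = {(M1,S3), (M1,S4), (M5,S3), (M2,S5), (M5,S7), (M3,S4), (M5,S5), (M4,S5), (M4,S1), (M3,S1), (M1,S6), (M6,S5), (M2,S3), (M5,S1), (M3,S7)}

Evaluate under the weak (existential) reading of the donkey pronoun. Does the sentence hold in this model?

True

"it" takes "a song" as antecedent — a donkey pronoun bound across the clause boundary.
Weak reading: every musician m with some wrote-song has at least one wrote-song s such that recorded(m,s).
Per musician: M1:✓  M2:✓  M3:✓  M4:✓  M5:✓  M6:✓
Every musician in the restrictor has a witness.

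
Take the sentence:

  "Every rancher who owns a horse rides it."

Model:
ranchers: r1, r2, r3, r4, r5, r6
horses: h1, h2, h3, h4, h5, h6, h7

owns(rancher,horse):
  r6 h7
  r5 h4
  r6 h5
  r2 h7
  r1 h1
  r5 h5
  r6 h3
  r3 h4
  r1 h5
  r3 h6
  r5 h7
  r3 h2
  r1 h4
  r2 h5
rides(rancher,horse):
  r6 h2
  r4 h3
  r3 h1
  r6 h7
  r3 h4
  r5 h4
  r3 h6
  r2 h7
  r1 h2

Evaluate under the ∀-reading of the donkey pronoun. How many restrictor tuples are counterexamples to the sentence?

"it" takes "a horse" as antecedent — a donkey pronoun bound across the clause boundary.
Strong reading: for every (r,h) with owns(r,h), rides(r,h).
Restrictor pairs: (r1,h1) ✗  (r1,h4) ✗  (r1,h5) ✗  (r2,h5) ✗  (r2,h7) ✓  (r3,h2) ✗  (r3,h4) ✓  (r3,h6) ✓  (r5,h4) ✓  (r5,h5) ✗  (r5,h7) ✗  (r6,h3) ✗  (r6,h5) ✗  (r6,h7) ✓
Counterexamples (restrictor pairs failing the scope): 9.

9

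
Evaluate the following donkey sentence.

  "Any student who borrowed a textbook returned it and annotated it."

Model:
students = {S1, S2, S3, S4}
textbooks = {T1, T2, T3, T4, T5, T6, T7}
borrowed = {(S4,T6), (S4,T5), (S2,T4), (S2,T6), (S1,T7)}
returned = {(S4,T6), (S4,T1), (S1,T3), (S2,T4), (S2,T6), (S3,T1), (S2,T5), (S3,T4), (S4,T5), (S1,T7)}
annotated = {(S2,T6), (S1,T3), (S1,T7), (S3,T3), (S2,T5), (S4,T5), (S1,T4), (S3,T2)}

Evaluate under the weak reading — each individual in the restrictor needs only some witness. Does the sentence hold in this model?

"it" takes "a textbook" as antecedent — a donkey pronoun bound across the clause boundary.
Weak reading: every student s with some borrowed-textbook has at least one borrowed-textbook t such that returned(s,t) ∧ annotated(s,t).
Per student: S1:✓  S2:✓  S4:✓
Every student in the restrictor has a witness.

True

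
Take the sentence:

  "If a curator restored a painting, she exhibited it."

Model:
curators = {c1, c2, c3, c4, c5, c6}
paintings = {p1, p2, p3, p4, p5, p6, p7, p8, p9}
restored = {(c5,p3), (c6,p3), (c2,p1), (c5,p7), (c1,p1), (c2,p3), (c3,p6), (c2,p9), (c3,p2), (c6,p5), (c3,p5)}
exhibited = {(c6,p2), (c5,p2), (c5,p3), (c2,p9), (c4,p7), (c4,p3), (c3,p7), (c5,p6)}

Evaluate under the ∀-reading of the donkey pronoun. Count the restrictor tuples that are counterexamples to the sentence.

"it" takes "a painting" as antecedent — a donkey pronoun bound across the clause boundary.
Strong reading: for every (c,p) with restored(c,p), exhibited(c,p).
Restrictor pairs: (c1,p1) ✗  (c2,p1) ✗  (c2,p3) ✗  (c2,p9) ✓  (c3,p2) ✗  (c3,p5) ✗  (c3,p6) ✗  (c5,p3) ✓  (c5,p7) ✗  (c6,p3) ✗  (c6,p5) ✗
Counterexamples (restrictor pairs failing the scope): 9.

9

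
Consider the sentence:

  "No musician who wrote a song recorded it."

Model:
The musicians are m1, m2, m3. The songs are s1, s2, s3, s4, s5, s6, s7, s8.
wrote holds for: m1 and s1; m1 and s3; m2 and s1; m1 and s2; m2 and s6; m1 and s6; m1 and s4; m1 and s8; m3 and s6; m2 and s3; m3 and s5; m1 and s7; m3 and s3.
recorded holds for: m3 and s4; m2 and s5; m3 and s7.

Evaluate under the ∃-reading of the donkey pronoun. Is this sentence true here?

True

"it" takes "a song" as antecedent — a donkey pronoun bound across the clause boundary.
Truth condition: for no (m,s) with wrote(m,s) does recorded(m,s) hold.
Restrictor pairs — does the scope hold? (m1,s1):fails  (m1,s2):fails  (m1,s3):fails  (m1,s4):fails  (m1,s6):fails  (m1,s7):fails  (m1,s8):fails  (m2,s1):fails  (m2,s3):fails  (m2,s6):fails  (m3,s3):fails  (m3,s5):fails  (m3,s6):fails
Scope holds for no restrictor pair, so the sentence is true.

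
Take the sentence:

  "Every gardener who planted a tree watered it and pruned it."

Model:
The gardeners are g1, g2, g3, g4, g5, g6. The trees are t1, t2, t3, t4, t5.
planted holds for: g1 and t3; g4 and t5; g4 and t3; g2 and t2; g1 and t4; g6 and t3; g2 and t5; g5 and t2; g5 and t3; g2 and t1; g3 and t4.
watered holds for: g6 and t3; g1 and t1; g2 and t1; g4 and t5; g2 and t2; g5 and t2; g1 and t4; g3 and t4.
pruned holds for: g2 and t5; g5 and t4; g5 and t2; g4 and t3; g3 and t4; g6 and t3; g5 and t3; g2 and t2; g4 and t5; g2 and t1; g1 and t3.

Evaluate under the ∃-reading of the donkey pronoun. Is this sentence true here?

False

"it" takes "a tree" as antecedent — a donkey pronoun bound across the clause boundary.
Weak reading: every gardener g with some planted-tree has at least one planted-tree t such that watered(g,t) ∧ pruned(g,t).
Per gardener: g1:✗  g2:✓  g3:✓  g4:✓  g5:✓  g6:✓
g1 has no witness among its planted-trees.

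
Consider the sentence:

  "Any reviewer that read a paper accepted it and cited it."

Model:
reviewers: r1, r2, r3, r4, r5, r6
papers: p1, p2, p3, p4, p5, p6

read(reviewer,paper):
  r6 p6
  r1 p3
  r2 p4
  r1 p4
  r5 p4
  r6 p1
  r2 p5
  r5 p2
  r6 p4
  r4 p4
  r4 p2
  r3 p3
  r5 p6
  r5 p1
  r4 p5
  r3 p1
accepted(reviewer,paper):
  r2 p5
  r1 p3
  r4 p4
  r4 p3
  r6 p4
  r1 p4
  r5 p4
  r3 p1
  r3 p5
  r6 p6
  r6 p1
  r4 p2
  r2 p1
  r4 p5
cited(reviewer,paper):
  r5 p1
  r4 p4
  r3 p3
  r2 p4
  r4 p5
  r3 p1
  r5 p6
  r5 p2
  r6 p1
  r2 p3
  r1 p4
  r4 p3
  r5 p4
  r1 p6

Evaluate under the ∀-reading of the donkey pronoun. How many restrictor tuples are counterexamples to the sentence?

"it" takes "a paper" as antecedent — a donkey pronoun bound across the clause boundary.
Strong reading: for every (r,p) with read(r,p), accepted(r,p) ∧ cited(r,p).
Restrictor pairs: (r1,p3) ✗  (r1,p4) ✓  (r2,p4) ✗  (r2,p5) ✗  (r3,p1) ✓  (r3,p3) ✗  (r4,p2) ✗  (r4,p4) ✓  (r4,p5) ✓  (r5,p1) ✗  (r5,p2) ✗  (r5,p4) ✓  (r5,p6) ✗  (r6,p1) ✓  (r6,p4) ✗  (r6,p6) ✗
Counterexamples (restrictor pairs failing the scope): 10.

10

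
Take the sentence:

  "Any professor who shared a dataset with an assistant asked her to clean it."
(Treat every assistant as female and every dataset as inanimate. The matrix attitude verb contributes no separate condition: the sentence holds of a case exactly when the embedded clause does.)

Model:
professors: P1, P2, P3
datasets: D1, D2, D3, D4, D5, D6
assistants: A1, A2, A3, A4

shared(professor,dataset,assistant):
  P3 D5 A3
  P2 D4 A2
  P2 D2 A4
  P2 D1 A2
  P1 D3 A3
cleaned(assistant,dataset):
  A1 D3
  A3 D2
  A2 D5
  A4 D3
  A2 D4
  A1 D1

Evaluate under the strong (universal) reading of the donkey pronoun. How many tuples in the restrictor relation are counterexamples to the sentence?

4

"her" takes "an assistant" as antecedent and "it" takes "a dataset"; both are donkey pronouns co-varying with the restrictor.
Strong reading: for every (p,d,a) with shared(p,d,a), cleaned(a,d).
Restrictor triples: (P1,D3,A3)→cleaned(A3,D3) ✗  (P2,D1,A2)→cleaned(A2,D1) ✗  (P2,D2,A4)→cleaned(A4,D2) ✗  (P2,D4,A2)→cleaned(A2,D4) ✓  (P3,D5,A3)→cleaned(A3,D5) ✗
Counterexamples (restrictor triples failing the scope): 4.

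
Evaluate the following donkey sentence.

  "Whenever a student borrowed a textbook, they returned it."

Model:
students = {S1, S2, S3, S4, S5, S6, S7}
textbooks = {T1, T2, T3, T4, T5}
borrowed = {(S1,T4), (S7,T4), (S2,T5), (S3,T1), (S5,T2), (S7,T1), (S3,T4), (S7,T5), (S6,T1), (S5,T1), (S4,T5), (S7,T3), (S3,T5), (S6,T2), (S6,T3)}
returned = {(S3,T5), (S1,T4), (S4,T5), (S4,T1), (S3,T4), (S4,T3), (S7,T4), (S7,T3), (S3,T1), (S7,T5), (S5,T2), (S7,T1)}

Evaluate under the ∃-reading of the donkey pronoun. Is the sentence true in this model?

"it" takes "a textbook" as antecedent — a donkey pronoun bound across the clause boundary.
Weak reading: every student s with some borrowed-textbook has at least one borrowed-textbook t such that returned(s,t).
Per student: S1:✓  S2:✗  S3:✓  S4:✓  S5:✓  S6:✗  S7:✓
S2 has no witness among its borrowed-textbooks.

False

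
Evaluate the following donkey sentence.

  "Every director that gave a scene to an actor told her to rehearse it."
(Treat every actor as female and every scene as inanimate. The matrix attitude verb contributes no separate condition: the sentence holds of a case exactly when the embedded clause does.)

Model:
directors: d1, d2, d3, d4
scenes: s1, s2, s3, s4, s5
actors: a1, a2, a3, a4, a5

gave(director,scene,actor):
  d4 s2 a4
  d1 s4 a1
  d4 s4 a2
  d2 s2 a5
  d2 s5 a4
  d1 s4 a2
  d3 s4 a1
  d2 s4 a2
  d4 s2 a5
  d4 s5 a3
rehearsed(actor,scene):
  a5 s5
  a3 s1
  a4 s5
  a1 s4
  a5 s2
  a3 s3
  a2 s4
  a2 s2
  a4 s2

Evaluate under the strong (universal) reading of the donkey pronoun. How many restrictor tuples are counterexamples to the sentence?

1

"her" takes "an actor" as antecedent and "it" takes "a scene"; both are donkey pronouns co-varying with the restrictor.
Strong reading: for every (d,s,a) with gave(d,s,a), rehearsed(a,s).
Restrictor triples: (d1,s4,a1)→rehearsed(a1,s4) ✓  (d1,s4,a2)→rehearsed(a2,s4) ✓  (d2,s2,a5)→rehearsed(a5,s2) ✓  (d2,s4,a2)→rehearsed(a2,s4) ✓  (d2,s5,a4)→rehearsed(a4,s5) ✓  (d3,s4,a1)→rehearsed(a1,s4) ✓  (d4,s2,a4)→rehearsed(a4,s2) ✓  (d4,s2,a5)→rehearsed(a5,s2) ✓  (d4,s4,a2)→rehearsed(a2,s4) ✓  (d4,s5,a3)→rehearsed(a3,s5) ✗
Counterexamples (restrictor triples failing the scope): 1.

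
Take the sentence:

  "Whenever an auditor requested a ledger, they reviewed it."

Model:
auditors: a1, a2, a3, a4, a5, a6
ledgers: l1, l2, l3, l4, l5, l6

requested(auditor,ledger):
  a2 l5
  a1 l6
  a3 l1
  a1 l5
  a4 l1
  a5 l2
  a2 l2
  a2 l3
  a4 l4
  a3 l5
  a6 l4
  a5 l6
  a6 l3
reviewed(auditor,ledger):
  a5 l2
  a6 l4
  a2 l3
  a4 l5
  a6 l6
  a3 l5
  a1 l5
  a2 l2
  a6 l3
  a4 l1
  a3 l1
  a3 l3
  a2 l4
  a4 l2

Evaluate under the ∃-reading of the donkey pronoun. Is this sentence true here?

True

"it" takes "a ledger" as antecedent — a donkey pronoun bound across the clause boundary.
Weak reading: every auditor a with some requested-ledger has at least one requested-ledger l such that reviewed(a,l).
Per auditor: a1:✓  a2:✓  a3:✓  a4:✓  a5:✓  a6:✓
Every auditor in the restrictor has a witness.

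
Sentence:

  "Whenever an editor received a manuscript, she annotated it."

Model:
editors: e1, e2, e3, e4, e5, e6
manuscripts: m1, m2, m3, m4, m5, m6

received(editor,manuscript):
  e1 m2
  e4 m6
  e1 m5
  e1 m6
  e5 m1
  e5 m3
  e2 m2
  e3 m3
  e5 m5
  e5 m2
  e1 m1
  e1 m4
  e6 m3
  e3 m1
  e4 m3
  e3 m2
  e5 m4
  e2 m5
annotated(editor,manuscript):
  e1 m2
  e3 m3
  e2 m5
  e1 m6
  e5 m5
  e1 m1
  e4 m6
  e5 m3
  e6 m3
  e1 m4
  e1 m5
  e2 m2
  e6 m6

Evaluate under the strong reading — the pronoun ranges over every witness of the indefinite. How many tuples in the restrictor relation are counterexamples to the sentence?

6

"it" takes "a manuscript" as antecedent — a donkey pronoun bound across the clause boundary.
Strong reading: for every (e,m) with received(e,m), annotated(e,m).
Restrictor pairs: (e1,m1) ✓  (e1,m2) ✓  (e1,m4) ✓  (e1,m5) ✓  (e1,m6) ✓  (e2,m2) ✓  (e2,m5) ✓  (e3,m1) ✗  (e3,m2) ✗  (e3,m3) ✓  (e4,m3) ✗  (e4,m6) ✓  (e5,m1) ✗  (e5,m2) ✗  (e5,m3) ✓  (e5,m4) ✗  (e5,m5) ✓  (e6,m3) ✓
Counterexamples (restrictor pairs failing the scope): 6.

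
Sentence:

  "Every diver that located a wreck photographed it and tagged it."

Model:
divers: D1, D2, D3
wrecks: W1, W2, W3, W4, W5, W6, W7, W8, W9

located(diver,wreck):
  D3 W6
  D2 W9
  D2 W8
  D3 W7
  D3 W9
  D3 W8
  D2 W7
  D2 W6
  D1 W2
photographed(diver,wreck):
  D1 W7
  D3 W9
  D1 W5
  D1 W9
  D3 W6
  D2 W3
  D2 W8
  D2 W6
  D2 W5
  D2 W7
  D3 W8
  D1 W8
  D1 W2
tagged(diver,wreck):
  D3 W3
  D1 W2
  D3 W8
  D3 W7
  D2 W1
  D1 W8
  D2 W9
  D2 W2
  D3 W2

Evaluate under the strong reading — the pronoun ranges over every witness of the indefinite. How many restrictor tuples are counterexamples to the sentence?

"it" takes "a wreck" as antecedent — a donkey pronoun bound across the clause boundary.
Strong reading: for every (d,w) with located(d,w), photographed(d,w) ∧ tagged(d,w).
Restrictor pairs: (D1,W2) ✓  (D2,W6) ✗  (D2,W7) ✗  (D2,W8) ✗  (D2,W9) ✗  (D3,W6) ✗  (D3,W7) ✗  (D3,W8) ✓  (D3,W9) ✗
Counterexamples (restrictor pairs failing the scope): 7.

7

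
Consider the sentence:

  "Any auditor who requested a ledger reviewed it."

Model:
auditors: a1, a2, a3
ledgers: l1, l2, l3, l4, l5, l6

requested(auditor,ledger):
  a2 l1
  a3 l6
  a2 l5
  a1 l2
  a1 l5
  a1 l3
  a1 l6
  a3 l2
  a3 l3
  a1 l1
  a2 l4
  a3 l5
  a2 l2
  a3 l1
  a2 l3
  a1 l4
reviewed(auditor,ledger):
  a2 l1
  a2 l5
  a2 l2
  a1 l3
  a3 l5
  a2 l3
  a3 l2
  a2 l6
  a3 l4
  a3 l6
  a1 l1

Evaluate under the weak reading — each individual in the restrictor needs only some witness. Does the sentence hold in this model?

True

"it" takes "a ledger" as antecedent — a donkey pronoun bound across the clause boundary.
Weak reading: every auditor a with some requested-ledger has at least one requested-ledger l such that reviewed(a,l).
Per auditor: a1:✓  a2:✓  a3:✓
Every auditor in the restrictor has a witness.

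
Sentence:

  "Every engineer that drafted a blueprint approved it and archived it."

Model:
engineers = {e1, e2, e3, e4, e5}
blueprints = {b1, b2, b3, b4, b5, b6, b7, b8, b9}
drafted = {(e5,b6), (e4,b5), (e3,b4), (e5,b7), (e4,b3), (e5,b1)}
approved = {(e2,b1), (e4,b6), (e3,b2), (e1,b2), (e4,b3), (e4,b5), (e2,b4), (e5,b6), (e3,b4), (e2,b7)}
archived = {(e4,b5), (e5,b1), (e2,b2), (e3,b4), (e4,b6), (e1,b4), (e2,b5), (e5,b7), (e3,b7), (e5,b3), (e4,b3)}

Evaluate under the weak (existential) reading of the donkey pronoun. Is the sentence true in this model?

"it" takes "a blueprint" as antecedent — a donkey pronoun bound across the clause boundary.
Weak reading: every engineer e with some drafted-blueprint has at least one drafted-blueprint b such that approved(e,b) ∧ archived(e,b).
Per engineer: e3:✓  e4:✓  e5:✗
e5 has no witness among its drafted-blueprints.

False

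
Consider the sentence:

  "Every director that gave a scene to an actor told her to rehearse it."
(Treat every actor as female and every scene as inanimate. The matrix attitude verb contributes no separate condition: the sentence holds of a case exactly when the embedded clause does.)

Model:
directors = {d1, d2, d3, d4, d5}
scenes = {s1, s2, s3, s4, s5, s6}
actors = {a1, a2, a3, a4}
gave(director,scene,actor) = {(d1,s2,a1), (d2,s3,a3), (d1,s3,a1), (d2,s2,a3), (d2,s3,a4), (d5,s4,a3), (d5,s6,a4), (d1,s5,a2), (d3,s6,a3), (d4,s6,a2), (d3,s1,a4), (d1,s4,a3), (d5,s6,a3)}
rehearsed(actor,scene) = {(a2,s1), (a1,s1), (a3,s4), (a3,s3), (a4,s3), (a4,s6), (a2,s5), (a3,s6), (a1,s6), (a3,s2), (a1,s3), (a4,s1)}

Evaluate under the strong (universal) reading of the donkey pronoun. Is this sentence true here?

"her" takes "an actor" as antecedent and "it" takes "a scene"; both are donkey pronouns co-varying with the restrictor.
Strong reading: for every (d,s,a) with gave(d,s,a), rehearsed(a,s).
Restrictor triples: (d1,s2,a1)→rehearsed(a1,s2) ✗  (d1,s3,a1)→rehearsed(a1,s3) ✓  (d1,s4,a3)→rehearsed(a3,s4) ✓  (d1,s5,a2)→rehearsed(a2,s5) ✓  (d2,s2,a3)→rehearsed(a3,s2) ✓  (d2,s3,a3)→rehearsed(a3,s3) ✓  (d2,s3,a4)→rehearsed(a4,s3) ✓  (d3,s1,a4)→rehearsed(a4,s1) ✓  (d3,s6,a3)→rehearsed(a3,s6) ✓  (d4,s6,a2)→rehearsed(a2,s6) ✗  (d5,s4,a3)→rehearsed(a3,s4) ✓  (d5,s6,a3)→rehearsed(a3,s6) ✓  (d5,s6,a4)→rehearsed(a4,s6) ✓
Counterexample: (d1,s2,a1) — rehearsed(a1,s2) does not hold.

False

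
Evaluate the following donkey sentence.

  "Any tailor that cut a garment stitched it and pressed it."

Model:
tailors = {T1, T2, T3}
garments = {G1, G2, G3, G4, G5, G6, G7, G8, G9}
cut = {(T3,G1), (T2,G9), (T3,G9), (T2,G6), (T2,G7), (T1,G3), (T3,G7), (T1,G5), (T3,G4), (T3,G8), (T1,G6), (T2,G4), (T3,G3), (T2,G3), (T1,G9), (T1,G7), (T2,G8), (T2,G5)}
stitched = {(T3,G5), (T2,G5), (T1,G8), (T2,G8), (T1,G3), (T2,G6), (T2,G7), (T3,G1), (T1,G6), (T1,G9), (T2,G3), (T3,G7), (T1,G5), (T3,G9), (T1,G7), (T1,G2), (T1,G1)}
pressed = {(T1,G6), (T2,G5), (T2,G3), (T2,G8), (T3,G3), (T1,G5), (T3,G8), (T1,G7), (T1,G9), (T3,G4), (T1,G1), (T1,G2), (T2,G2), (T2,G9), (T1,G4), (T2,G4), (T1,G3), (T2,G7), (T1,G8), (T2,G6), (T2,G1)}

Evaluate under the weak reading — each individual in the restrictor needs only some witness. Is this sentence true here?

False

"it" takes "a garment" as antecedent — a donkey pronoun bound across the clause boundary.
Weak reading: every tailor t with some cut-garment has at least one cut-garment g such that stitched(t,g) ∧ pressed(t,g).
Per tailor: T1:✓  T2:✓  T3:✗
T3 has no witness among its cut-garments.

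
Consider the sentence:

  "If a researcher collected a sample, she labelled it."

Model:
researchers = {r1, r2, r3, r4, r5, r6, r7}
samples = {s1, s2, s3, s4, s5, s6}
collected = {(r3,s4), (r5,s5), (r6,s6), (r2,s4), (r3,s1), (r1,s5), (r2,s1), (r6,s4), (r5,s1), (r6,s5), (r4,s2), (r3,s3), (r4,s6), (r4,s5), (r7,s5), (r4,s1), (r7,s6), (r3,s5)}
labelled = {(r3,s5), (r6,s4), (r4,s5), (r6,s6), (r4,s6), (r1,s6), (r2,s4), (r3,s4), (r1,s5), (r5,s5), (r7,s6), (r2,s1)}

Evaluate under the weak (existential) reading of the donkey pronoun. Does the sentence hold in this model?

True

"it" takes "a sample" as antecedent — a donkey pronoun bound across the clause boundary.
Weak reading: every researcher r with some collected-sample has at least one collected-sample s such that labelled(r,s).
Per researcher: r1:✓  r2:✓  r3:✓  r4:✓  r5:✓  r6:✓  r7:✓
Every researcher in the restrictor has a witness.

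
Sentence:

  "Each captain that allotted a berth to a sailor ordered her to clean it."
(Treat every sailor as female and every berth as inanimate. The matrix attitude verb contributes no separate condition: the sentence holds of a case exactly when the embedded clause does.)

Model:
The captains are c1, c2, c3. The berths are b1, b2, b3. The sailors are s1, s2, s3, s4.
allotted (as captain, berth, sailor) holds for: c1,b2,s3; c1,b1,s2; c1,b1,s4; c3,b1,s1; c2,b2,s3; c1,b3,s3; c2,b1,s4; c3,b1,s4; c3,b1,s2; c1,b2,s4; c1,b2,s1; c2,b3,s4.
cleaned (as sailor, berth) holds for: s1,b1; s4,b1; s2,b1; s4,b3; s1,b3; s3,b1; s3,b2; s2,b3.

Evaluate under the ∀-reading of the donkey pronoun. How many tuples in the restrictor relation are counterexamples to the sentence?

"her" takes "a sailor" as antecedent and "it" takes "a berth"; both are donkey pronouns co-varying with the restrictor.
Strong reading: for every (c,b,s) with allotted(c,b,s), cleaned(s,b).
Restrictor triples: (c1,b1,s2)→cleaned(s2,b1) ✓  (c1,b1,s4)→cleaned(s4,b1) ✓  (c1,b2,s1)→cleaned(s1,b2) ✗  (c1,b2,s3)→cleaned(s3,b2) ✓  (c1,b2,s4)→cleaned(s4,b2) ✗  (c1,b3,s3)→cleaned(s3,b3) ✗  (c2,b1,s4)→cleaned(s4,b1) ✓  (c2,b2,s3)→cleaned(s3,b2) ✓  (c2,b3,s4)→cleaned(s4,b3) ✓  (c3,b1,s1)→cleaned(s1,b1) ✓  (c3,b1,s2)→cleaned(s2,b1) ✓  (c3,b1,s4)→cleaned(s4,b1) ✓
Counterexamples (restrictor triples failing the scope): 3.

3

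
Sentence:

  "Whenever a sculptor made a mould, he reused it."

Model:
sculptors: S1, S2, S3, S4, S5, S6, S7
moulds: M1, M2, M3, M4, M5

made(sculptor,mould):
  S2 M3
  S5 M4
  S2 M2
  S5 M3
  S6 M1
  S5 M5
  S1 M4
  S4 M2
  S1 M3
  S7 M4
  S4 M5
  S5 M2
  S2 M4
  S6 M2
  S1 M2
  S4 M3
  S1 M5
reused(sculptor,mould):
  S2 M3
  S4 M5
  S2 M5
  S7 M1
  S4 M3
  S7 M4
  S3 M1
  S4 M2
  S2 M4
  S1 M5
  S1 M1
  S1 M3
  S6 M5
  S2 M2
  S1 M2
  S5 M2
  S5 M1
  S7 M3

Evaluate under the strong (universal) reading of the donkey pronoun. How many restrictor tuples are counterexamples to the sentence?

"it" takes "a mould" as antecedent — a donkey pronoun bound across the clause boundary.
Strong reading: for every (s,m) with made(s,m), reused(s,m).
Restrictor pairs: (S1,M2) ✓  (S1,M3) ✓  (S1,M4) ✗  (S1,M5) ✓  (S2,M2) ✓  (S2,M3) ✓  (S2,M4) ✓  (S4,M2) ✓  (S4,M3) ✓  (S4,M5) ✓  (S5,M2) ✓  (S5,M3) ✗  (S5,M4) ✗  (S5,M5) ✗  (S6,M1) ✗  (S6,M2) ✗  (S7,M4) ✓
Counterexamples (restrictor pairs failing the scope): 6.

6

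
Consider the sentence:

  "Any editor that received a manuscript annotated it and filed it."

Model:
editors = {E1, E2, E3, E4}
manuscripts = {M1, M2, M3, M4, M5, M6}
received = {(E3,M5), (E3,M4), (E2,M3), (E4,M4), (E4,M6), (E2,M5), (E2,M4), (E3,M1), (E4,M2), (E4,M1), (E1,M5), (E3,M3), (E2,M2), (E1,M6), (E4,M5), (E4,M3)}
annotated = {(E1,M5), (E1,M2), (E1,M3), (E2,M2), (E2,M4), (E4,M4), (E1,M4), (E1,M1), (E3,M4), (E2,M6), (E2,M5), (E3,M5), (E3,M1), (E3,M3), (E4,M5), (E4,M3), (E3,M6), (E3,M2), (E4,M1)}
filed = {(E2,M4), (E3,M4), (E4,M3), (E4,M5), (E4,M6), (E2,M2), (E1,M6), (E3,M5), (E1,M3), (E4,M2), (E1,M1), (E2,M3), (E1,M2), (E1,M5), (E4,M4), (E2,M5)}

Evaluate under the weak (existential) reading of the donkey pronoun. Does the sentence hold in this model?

"it" takes "a manuscript" as antecedent — a donkey pronoun bound across the clause boundary.
Weak reading: every editor e with some received-manuscript has at least one received-manuscript m such that annotated(e,m) ∧ filed(e,m).
Per editor: E1:✓  E2:✓  E3:✓  E4:✓
Every editor in the restrictor has a witness.

True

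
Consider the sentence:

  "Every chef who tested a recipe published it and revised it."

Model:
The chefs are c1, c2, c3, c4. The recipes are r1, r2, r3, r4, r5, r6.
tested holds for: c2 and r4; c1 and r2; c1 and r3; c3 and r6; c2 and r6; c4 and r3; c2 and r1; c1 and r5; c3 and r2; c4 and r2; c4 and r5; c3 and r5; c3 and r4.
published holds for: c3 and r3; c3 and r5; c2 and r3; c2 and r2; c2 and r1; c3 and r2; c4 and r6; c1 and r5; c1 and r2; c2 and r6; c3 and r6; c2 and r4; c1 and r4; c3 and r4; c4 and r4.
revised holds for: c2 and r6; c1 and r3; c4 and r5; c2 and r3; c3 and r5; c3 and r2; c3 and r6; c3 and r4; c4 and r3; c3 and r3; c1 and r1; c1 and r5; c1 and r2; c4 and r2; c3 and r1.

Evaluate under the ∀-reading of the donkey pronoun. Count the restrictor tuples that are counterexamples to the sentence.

6

"it" takes "a recipe" as antecedent — a donkey pronoun bound across the clause boundary.
Strong reading: for every (c,r) with tested(c,r), published(c,r) ∧ revised(c,r).
Restrictor pairs: (c1,r2) ✓  (c1,r3) ✗  (c1,r5) ✓  (c2,r1) ✗  (c2,r4) ✗  (c2,r6) ✓  (c3,r2) ✓  (c3,r4) ✓  (c3,r5) ✓  (c3,r6) ✓  (c4,r2) ✗  (c4,r3) ✗  (c4,r5) ✗
Counterexamples (restrictor pairs failing the scope): 6.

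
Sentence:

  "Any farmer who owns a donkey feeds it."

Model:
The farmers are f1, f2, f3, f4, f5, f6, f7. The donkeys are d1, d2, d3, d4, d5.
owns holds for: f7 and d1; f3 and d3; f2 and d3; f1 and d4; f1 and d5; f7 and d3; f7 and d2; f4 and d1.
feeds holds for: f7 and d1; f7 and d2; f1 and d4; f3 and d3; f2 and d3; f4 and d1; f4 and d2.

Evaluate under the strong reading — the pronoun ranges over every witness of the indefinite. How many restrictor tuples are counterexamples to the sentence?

2

"it" takes "a donkey" as antecedent — a donkey pronoun bound across the clause boundary.
Strong reading: for every (f,d) with owns(f,d), feeds(f,d).
Restrictor pairs: (f1,d4) ✓  (f1,d5) ✗  (f2,d3) ✓  (f3,d3) ✓  (f4,d1) ✓  (f7,d1) ✓  (f7,d2) ✓  (f7,d3) ✗
Counterexamples (restrictor pairs failing the scope): 2.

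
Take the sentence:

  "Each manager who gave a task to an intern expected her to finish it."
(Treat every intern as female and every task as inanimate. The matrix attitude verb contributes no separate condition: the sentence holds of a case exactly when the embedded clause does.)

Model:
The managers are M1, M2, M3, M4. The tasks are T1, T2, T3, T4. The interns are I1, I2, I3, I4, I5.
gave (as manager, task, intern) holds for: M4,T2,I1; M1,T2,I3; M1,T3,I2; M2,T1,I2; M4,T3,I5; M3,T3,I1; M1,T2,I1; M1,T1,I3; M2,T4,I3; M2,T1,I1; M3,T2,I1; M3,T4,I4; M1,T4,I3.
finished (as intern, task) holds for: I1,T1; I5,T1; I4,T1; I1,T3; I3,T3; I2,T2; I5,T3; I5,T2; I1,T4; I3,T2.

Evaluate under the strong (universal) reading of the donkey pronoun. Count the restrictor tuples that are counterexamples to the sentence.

9

"her" takes "an intern" as antecedent and "it" takes "a task"; both are donkey pronouns co-varying with the restrictor.
Strong reading: for every (m,t,i) with gave(m,t,i), finished(i,t).
Restrictor triples: (M1,T1,I3)→finished(I3,T1) ✗  (M1,T2,I1)→finished(I1,T2) ✗  (M1,T2,I3)→finished(I3,T2) ✓  (M1,T3,I2)→finished(I2,T3) ✗  (M1,T4,I3)→finished(I3,T4) ✗  (M2,T1,I1)→finished(I1,T1) ✓  (M2,T1,I2)→finished(I2,T1) ✗  (M2,T4,I3)→finished(I3,T4) ✗  (M3,T2,I1)→finished(I1,T2) ✗  (M3,T3,I1)→finished(I1,T3) ✓  (M3,T4,I4)→finished(I4,T4) ✗  (M4,T2,I1)→finished(I1,T2) ✗  (M4,T3,I5)→finished(I5,T3) ✓
Counterexamples (restrictor triples failing the scope): 9.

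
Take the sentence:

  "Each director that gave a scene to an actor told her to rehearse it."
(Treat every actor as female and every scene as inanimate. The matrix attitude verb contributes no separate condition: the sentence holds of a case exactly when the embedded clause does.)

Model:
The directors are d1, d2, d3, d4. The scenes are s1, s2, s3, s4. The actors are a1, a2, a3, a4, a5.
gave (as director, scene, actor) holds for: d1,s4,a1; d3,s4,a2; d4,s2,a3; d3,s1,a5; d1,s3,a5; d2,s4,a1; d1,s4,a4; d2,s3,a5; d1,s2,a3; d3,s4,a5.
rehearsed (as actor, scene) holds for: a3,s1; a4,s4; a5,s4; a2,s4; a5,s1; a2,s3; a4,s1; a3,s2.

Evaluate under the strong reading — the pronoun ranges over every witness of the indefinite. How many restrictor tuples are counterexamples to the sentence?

"her" takes "an actor" as antecedent and "it" takes "a scene"; both are donkey pronouns co-varying with the restrictor.
Strong reading: for every (d,s,a) with gave(d,s,a), rehearsed(a,s).
Restrictor triples: (d1,s2,a3)→rehearsed(a3,s2) ✓  (d1,s3,a5)→rehearsed(a5,s3) ✗  (d1,s4,a1)→rehearsed(a1,s4) ✗  (d1,s4,a4)→rehearsed(a4,s4) ✓  (d2,s3,a5)→rehearsed(a5,s3) ✗  (d2,s4,a1)→rehearsed(a1,s4) ✗  (d3,s1,a5)→rehearsed(a5,s1) ✓  (d3,s4,a2)→rehearsed(a2,s4) ✓  (d3,s4,a5)→rehearsed(a5,s4) ✓  (d4,s2,a3)→rehearsed(a3,s2) ✓
Counterexamples (restrictor triples failing the scope): 4.

4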